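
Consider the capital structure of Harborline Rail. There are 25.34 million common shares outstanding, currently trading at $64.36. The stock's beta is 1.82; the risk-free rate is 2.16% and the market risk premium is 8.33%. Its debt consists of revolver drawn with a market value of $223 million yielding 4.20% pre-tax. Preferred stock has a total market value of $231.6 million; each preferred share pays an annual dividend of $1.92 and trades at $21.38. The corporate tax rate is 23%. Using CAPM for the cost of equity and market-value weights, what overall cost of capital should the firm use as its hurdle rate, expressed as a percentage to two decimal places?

14.89%

Cost of equity via CAPM: Re = 2.16% + 1.82 × 8.33% = 17.3206%.
Cost of preferred: Rp = 1.92 / 21.38 = 8.9804%.
Market value of equity E = 64.36 × 25.34m = 1630.8824m.
Total capital V = 1630.8824 + 231.6 + 223 = 2085.4824.
Equity: weight = 1630.8824/2085.4824 = 0.7820; cost = 17.3206%.
Preferred: weight = 231.6/2085.4824 = 0.1111; cost = 8.9804%.
Revolver drawn: weight = 223/2085.4824 = 0.1069; after-tax cost = 4.2% × (1 − 23%) = 3.2340%.
WACC = 0.7820 × 17.3206% + 0.1111 × 8.9804% + 0.1069 × 3.2340% = 14.8881%.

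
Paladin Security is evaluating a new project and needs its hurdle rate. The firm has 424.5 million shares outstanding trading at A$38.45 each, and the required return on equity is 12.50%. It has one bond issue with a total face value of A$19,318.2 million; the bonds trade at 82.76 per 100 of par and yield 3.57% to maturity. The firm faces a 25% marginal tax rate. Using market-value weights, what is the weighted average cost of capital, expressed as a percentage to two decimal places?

Market value of equity E = 38.45 × 424.5m = 16322.025m. Market value of debt D = 19318.2m × 82.76/100 = 15987.74232m.
Total capital V = 16322.025 + 15987.74232 = 32309.76732.
Equity: weight = 16322.025/32309.76732 = 0.5052; cost = 12.5%.
Bonds outstanding: weight = 15987.74232/32309.76732 = 0.4948; after-tax cost = 3.57% × (1 − 25%) = 2.6775%.
WACC = 0.5052 × 12.5000% + 0.4948 × 2.6775% = 7.6396%.

7.64%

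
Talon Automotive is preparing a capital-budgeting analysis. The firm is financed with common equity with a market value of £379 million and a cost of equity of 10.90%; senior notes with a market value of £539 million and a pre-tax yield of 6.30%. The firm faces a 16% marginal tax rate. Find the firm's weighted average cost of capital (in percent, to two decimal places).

7.61%

Total capital V = 379 + 539 = 918.
Equity: weight = 379/918 = 0.4129; cost = 10.9%.
Senior notes: weight = 539/918 = 0.5871; after-tax cost = 6.3% × (1 − 16%) = 5.2920%.
WACC = 0.4129 × 10.9000% + 0.5871 × 5.2920% = 7.6073%.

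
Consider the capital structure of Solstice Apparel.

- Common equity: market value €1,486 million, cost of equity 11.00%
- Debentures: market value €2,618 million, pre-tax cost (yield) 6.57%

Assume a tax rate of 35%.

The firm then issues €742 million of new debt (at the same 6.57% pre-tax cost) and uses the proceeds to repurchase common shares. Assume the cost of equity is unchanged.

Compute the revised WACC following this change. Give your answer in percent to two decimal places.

After the change:
Total capital V = 744 + 3360 = 4104.
Equity: weight = 744/4104 = 0.1813; cost = 11%.
Debentures: weight = 3360/4104 = 0.8187; after-tax cost = 6.57% × (1 − 35%) = 4.2705%.
WACC = 0.1813 × 11.0000% + 0.8187 × 4.2705% = 5.4905%.

5.49%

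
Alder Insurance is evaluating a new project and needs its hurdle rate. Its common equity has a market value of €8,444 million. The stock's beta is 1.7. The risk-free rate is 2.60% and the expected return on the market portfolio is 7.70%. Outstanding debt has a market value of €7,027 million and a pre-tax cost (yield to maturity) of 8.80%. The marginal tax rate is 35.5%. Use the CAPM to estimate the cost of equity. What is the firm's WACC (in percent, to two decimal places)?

8.73%

Market risk premium = 7.7% − 2.6% = 5.1%.
Cost of equity via CAPM: Re = 2.6% + 1.7 × 5.1% = 11.2700%.
Total capital V = 8444 + 7027 = 15471.
Equity: weight = 8444/15471 = 0.5458; cost = 11.27%.
Debt: weight = 7027/15471 = 0.4542; after-tax cost = 8.8% × (1 − 35.5%) = 5.6760%.
WACC = 0.5458 × 11.2700% + 0.4542 × 5.6760% = 8.7292%.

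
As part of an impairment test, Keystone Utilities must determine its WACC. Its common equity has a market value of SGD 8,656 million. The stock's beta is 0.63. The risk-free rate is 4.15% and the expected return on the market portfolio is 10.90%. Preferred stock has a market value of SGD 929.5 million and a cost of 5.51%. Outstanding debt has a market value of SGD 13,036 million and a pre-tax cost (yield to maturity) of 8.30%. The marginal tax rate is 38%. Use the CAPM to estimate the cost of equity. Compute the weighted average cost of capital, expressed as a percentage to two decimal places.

Market risk premium = 10.9% − 4.15% = 6.75%.
Cost of equity via CAPM: Re = 4.15% + 0.63 × 6.75% = 8.4025%.
Total capital V = 8656 + 929.5 + 13036 = 22621.5.
Equity: weight = 8656/22621.5 = 0.3826; cost = 8.4025%.
Preferred: weight = 929.5/22621.5 = 0.0411; cost = 5.51%.
Debt: weight = 13036/22621.5 = 0.5763; after-tax cost = 8.3% × (1 − 38%) = 5.1460%.
WACC = 0.3826 × 8.4025% + 0.0411 × 5.5100% + 0.5763 × 5.1460% = 6.4070%.

6.41%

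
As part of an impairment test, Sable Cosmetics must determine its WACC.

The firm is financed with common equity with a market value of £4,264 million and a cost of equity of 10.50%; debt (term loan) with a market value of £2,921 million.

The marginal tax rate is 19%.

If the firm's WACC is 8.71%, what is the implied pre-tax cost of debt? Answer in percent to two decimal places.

7.53%

Total capital V = 4264 + 2921 = 7185.
Equity weight = 4264/7185 = 0.5935.
Term loan weight = 2921/7185 = 0.4065.
Equity contribution = 0.5935 × 10.5% = 6.2313%.
Remaining for debt = 8.71% − 6.2313% = 2.4787%.
Rd × (1 − 19%) × 0.4065 = 2.4787%  ⇒  Rd = 7.5272%.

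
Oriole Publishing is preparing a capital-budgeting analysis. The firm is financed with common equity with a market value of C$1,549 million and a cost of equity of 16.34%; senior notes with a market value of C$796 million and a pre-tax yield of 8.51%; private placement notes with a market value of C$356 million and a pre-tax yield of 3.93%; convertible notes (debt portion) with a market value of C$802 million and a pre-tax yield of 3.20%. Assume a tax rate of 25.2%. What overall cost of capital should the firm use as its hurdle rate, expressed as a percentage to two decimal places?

Total capital V = 1549 + 796 + 356 + 802 = 3503.
Equity: weight = 1549/3503 = 0.4422; cost = 16.34%.
Senior notes: weight = 796/3503 = 0.2272; after-tax cost = 8.51% × (1 − 25.2%) = 6.3655%.
Private placement notes: weight = 356/3503 = 0.1016; after-tax cost = 3.93% × (1 − 25.2%) = 2.9396%.
Convertible notes (debt portion): weight = 802/3503 = 0.2289; after-tax cost = 3.2% × (1 − 25.2%) = 2.3936%.
WACC = 0.4422 × 16.3400% + 0.2272 × 6.3655% + 0.1016 × 2.9396% + 0.2289 × 2.3936% = 9.5186%.

9.52%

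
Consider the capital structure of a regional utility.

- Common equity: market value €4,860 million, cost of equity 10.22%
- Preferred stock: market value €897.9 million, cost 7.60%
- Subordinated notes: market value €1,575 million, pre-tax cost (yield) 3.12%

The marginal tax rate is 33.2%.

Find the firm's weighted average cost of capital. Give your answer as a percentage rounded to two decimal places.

8.15%

Total capital V = 4860 + 897.9 + 1575 = 7332.9.
Equity: weight = 4860/7332.9 = 0.6628; cost = 10.22%.
Preferred: weight = 897.9/7332.9 = 0.1224; cost = 7.6%.
Subordinated notes: weight = 1575/7332.9 = 0.2148; after-tax cost = 3.12% × (1 − 33.2%) = 2.0842%.
WACC = 0.6628 × 10.2200% + 0.1224 × 7.6000% + 0.2148 × 2.0842% = 8.1517%.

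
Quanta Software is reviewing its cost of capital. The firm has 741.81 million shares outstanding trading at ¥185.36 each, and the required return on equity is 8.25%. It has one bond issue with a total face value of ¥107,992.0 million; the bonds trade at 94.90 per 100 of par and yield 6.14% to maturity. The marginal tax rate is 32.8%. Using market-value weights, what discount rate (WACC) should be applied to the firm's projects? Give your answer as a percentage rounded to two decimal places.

Market value of equity E = 185.36 × 741.81m = 137501.9016m. Market value of debt D = 107992m × 94.9/100 = 102484.408m.
Total capital V = 137501.9016 + 102484.408 = 239986.3096.
Equity: weight = 137501.9016/239986.3096 = 0.5730; cost = 8.25%.
Bonds outstanding: weight = 102484.408/239986.3096 = 0.4270; after-tax cost = 6.14% × (1 − 32.8%) = 4.1261%.
WACC = 0.5730 × 8.2500% + 0.4270 × 4.1261% = 6.4889%.

6.49%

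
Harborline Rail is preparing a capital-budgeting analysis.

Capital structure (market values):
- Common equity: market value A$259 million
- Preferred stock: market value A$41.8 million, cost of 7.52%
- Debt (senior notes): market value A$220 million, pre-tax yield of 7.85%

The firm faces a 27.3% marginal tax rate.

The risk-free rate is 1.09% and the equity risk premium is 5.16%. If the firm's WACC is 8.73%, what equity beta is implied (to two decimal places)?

Total capital V = 259 + 41.8 + 220 = 520.8.
Equity weight = 259/520.8 = 0.4973.
Preferred weight = 41.8/520.8 = 0.0803.
Senior notes weight = 220/520.8 = 0.4224.
Debt contribution = 0.4224 × 7.85% × (1 − 27.3%) = 2.4108%.
Preferred contribution = 0.0803 × 7.52% = 0.6036%.
Required equity contribution = 8.73% − 3.0143% = 5.7157%  ⇒  Re = 11.4931%.
CAPM: 11.4931% = 1.09% + β × 5.16%  ⇒  β = 2.0161.

2.02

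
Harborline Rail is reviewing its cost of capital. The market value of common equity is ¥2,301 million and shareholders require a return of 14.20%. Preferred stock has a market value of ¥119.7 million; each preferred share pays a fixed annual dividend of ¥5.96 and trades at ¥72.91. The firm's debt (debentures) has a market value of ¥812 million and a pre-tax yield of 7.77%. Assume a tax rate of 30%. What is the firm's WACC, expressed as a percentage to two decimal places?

11.78%

Cost of preferred: Rp = 5.96 / 72.91 = 8.1745%.
Total capital V = 2301 + 119.7 + 812 = 3232.7.
Equity: weight = 2301/3232.7 = 0.7118; cost = 14.2%.
Preferred: weight = 119.7/3232.7 = 0.0370; cost = 8.1745%.
Debentures: weight = 812/3232.7 = 0.2512; after-tax cost = 7.77% × (1 − 30%) = 5.4390%.
WACC = 0.7118 × 14.2000% + 0.0370 × 8.1745% + 0.2512 × 5.4390% = 11.7763%.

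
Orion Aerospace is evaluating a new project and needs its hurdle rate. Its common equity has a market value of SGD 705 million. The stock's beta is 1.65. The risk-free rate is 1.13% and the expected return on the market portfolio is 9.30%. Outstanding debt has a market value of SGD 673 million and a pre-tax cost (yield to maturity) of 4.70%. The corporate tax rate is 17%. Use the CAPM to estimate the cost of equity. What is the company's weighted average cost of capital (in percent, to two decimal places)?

9.38%

Market risk premium = 9.3% − 1.13% = 8.17%.
Cost of equity via CAPM: Re = 1.13% + 1.65 × 8.17% = 14.6105%.
Total capital V = 705 + 673 = 1378.
Equity: weight = 705/1378 = 0.5116; cost = 14.6105%.
Debt: weight = 673/1378 = 0.4884; after-tax cost = 4.7% × (1 − 17%) = 3.9010%.
WACC = 0.5116 × 14.6105% + 0.4884 × 3.9010% = 9.3801%.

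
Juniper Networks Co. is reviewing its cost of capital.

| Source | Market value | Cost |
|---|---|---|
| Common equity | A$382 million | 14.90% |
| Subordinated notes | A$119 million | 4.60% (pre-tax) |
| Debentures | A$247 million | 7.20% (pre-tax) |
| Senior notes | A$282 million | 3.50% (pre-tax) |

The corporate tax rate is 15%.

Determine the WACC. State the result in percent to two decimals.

8.26%

Total capital V = 382 + 119 + 247 + 282 = 1030.
Equity: weight = 382/1030 = 0.3709; cost = 14.9%.
Subordinated notes: weight = 119/1030 = 0.1155; after-tax cost = 4.6% × (1 − 15%) = 3.9100%.
Debentures: weight = 247/1030 = 0.2398; after-tax cost = 7.2% × (1 − 15%) = 6.1200%.
Senior notes: weight = 282/1030 = 0.2738; after-tax cost = 3.5% × (1 − 15%) = 2.9750%.
WACC = 0.3709 × 14.9000% + 0.1155 × 3.9100% + 0.2398 × 6.1200% + 0.2738 × 2.9750% = 8.2599%.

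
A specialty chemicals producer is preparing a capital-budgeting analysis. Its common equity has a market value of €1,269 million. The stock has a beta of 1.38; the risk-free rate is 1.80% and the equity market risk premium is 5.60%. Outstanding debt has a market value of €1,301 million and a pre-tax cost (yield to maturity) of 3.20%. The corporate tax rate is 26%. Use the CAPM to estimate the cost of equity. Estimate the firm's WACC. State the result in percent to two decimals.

Cost of equity via CAPM: Re = 1.8% + 1.38 × 5.6% = 9.5280%.
Total capital V = 1269 + 1301 = 2570.
Equity: weight = 1269/2570 = 0.4938; cost = 9.528%.
Debt: weight = 1301/2570 = 0.5062; after-tax cost = 3.2% × (1 − 26%) = 2.3680%.
WACC = 0.4938 × 9.5280% + 0.5062 × 2.3680% = 5.9034%.

5.90%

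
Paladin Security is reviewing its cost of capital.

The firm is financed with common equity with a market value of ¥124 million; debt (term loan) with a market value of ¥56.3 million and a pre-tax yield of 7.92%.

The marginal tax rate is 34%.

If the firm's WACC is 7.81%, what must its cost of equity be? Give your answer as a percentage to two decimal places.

8.98%

Total capital V = 124 + 56.3 = 180.3.
Equity weight = 124/180.3 = 0.6877.
Term loan weight = 56.3/180.3 = 0.3123.
Debt contribution = 0.3123 × 7.92% × (1 − 34%) = 1.6322%.
Required equity contribution = 7.81% − 1.6322% = 6.1778%.
Re = 6.1778% / 0.6877 = 8.9827%.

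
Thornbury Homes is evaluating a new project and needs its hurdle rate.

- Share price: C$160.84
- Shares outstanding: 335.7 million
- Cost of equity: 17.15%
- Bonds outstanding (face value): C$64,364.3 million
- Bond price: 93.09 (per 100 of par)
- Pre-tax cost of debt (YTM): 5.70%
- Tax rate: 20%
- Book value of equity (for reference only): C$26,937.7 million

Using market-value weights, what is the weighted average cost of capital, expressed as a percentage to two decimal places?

10.53%

Market value of equity E = 160.84 × 335.7m = 53993.988m. Market value of debt D = 64364.3m × 93.09/100 = 59916.72687m.
Total capital V = 53993.988 + 59916.72687 = 113910.71487.
Equity: weight = 53993.988/113910.71487 = 0.4740; cost = 17.15%.
Bonds outstanding: weight = 59916.72687/113910.71487 = 0.5260; after-tax cost = 5.7% × (1 − 20%) = 4.5600%.
WACC = 0.4740 × 17.1500% + 0.5260 × 4.5600% = 10.5277%.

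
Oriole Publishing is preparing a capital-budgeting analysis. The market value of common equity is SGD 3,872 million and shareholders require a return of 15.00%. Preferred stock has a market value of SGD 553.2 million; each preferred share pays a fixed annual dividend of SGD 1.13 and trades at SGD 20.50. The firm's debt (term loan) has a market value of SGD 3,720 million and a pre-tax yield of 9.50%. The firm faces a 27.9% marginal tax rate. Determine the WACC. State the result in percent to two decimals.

10.63%

Cost of preferred: Rp = 1.13 / 20.5 = 5.5122%.
Total capital V = 3872 + 553.2 + 3720 = 8145.2.
Equity: weight = 3872/8145.2 = 0.4754; cost = 15%.
Preferred: weight = 553.2/8145.2 = 0.0679; cost = 5.5122%.
Term loan: weight = 3720/8145.2 = 0.4567; after-tax cost = 9.5% × (1 − 27.9%) = 6.8495%.
WACC = 0.4754 × 15.0000% + 0.0679 × 5.5122% + 0.4567 × 6.8495% = 10.6332%.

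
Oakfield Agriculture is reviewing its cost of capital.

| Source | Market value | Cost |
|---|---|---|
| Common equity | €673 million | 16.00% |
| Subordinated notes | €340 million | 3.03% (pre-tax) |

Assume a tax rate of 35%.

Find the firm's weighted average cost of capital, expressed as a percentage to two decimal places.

Total capital V = 673 + 340 = 1013.
Equity: weight = 673/1013 = 0.6644; cost = 16%.
Subordinated notes: weight = 340/1013 = 0.3356; after-tax cost = 3.03% × (1 − 35%) = 1.9695%.
WACC = 0.6644 × 16.0000% + 0.3356 × 1.9695% = 11.2908%.

11.29%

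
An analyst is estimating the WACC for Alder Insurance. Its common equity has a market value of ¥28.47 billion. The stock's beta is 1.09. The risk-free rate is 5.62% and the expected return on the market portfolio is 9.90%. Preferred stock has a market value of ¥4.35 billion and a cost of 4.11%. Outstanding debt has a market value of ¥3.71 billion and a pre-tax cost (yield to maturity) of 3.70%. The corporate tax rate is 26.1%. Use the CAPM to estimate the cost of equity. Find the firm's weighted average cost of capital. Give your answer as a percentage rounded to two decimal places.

Market risk premium = 9.9% − 5.62% = 4.28%.
Cost of equity via CAPM: Re = 5.62% + 1.09 × 4.28% = 10.2852%.
Total capital V = 28.47 + 4.35 + 3.71 = 36.53.
Equity: weight = 28.47/36.53 = 0.7794; cost = 10.2852%.
Preferred: weight = 4.35/36.53 = 0.1191; cost = 4.11%.
Debt: weight = 3.71/36.53 = 0.1016; after-tax cost = 3.7% × (1 − 26.1%) = 2.7343%.
WACC = 0.7794 × 10.2852% + 0.1191 × 4.1100% + 0.1016 × 2.7343% = 8.7830%.

8.78%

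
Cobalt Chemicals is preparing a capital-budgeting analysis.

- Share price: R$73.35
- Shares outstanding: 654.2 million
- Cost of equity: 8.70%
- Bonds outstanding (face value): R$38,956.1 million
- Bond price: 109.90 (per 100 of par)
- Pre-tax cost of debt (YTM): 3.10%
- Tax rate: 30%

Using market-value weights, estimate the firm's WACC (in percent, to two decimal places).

5.62%

Market value of equity E = 73.35 × 654.2m = 47985.57m. Market value of debt D = 38956.1m × 109.9/100 = 42812.7539m.
Total capital V = 47985.57 + 42812.7539 = 90798.3239.
Equity: weight = 47985.57/90798.3239 = 0.5285; cost = 8.7%.
Bonds outstanding: weight = 42812.7539/90798.3239 = 0.4715; after-tax cost = 3.1% × (1 − 30%) = 2.1700%.
WACC = 0.5285 × 8.7000% + 0.4715 × 2.1700% = 5.6210%.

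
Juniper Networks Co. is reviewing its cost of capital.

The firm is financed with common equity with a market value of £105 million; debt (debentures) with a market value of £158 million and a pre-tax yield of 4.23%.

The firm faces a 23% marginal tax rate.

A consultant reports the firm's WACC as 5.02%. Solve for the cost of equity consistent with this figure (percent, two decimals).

Total capital V = 105 + 158 = 263.
Equity weight = 105/263 = 0.3992.
Debentures weight = 158/263 = 0.6008.
Debt contribution = 0.6008 × 4.23% × (1 − 23%) = 1.9567%.
Required equity contribution = 5.02% − 1.9567% = 3.0633%.
Re = 3.0633% / 0.3992 = 7.6727%.

7.67%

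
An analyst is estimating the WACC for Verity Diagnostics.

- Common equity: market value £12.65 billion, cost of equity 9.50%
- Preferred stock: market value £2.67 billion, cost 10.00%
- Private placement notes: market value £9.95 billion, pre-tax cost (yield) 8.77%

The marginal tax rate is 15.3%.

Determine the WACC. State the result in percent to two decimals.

Total capital V = 12.65 + 2.67 + 9.95 = 25.27.
Equity: weight = 12.65/25.27 = 0.5006; cost = 9.5%.
Preferred: weight = 2.67/25.27 = 0.1057; cost = 10%.
Private placement notes: weight = 9.95/25.27 = 0.3937; after-tax cost = 8.77% × (1 − 15.3%) = 7.4282%.
WACC = 0.5006 × 9.5000% + 0.1057 × 10.0000% + 0.3937 × 7.4282% = 8.7371%.

8.74%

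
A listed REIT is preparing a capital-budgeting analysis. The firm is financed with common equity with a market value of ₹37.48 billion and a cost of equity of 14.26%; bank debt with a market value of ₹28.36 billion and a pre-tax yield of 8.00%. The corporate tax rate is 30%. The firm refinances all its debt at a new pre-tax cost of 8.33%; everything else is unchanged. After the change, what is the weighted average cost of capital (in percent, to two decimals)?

After the change:
Total capital V = 37.48 + 28.36 = 65.84.
Equity: weight = 37.48/65.84 = 0.5693; cost = 14.26%.
Bank debt: weight = 28.36/65.84 = 0.4307; after-tax cost = 8.33% × (1 − 30%) = 5.8310%.
WACC = 0.5693 × 14.2600% + 0.4307 × 5.8310% = 10.6293%.

10.63%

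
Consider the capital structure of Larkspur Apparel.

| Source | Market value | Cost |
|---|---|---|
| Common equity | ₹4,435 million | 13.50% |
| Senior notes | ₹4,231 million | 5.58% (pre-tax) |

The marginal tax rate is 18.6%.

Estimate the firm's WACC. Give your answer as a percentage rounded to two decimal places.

9.13%

Total capital V = 4435 + 4231 = 8666.
Equity: weight = 4435/8666 = 0.5118; cost = 13.5%.
Senior notes: weight = 4231/8666 = 0.4882; after-tax cost = 5.58% × (1 − 18.6%) = 4.5421%.
WACC = 0.5118 × 13.5000% + 0.4882 × 4.5421% = 9.1265%.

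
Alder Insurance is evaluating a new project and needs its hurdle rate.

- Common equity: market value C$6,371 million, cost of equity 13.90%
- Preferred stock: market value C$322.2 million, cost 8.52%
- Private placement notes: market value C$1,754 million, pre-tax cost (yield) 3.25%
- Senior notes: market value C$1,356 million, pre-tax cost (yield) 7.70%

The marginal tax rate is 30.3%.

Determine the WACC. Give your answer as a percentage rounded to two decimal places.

10.46%

Total capital V = 6371 + 322.2 + 1754 + 1356 = 9803.2.
Equity: weight = 6371/9803.2 = 0.6499; cost = 13.9%.
Preferred: weight = 322.2/9803.2 = 0.0329; cost = 8.52%.
Private placement notes: weight = 1754/9803.2 = 0.1789; after-tax cost = 3.25% × (1 − 30.3%) = 2.2652%.
Senior notes: weight = 1356/9803.2 = 0.1383; after-tax cost = 7.7% × (1 − 30.3%) = 5.3669%.
WACC = 0.6499 × 13.9000% + 0.0329 × 8.5200% + 0.1789 × 2.2652% + 0.1383 × 5.3669% = 10.4612%.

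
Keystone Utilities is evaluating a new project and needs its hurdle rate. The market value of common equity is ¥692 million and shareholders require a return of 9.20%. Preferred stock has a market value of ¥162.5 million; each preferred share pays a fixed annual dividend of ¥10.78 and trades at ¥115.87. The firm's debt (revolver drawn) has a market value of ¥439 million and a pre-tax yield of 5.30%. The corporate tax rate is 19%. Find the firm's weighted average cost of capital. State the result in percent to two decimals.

7.55%

Cost of preferred: Rp = 10.78 / 115.87 = 9.3035%.
Total capital V = 692 + 162.5 + 439 = 1293.5.
Equity: weight = 692/1293.5 = 0.5350; cost = 9.2%.
Preferred: weight = 162.5/1293.5 = 0.1256; cost = 9.3035%.
Revolver drawn: weight = 439/1293.5 = 0.3394; after-tax cost = 5.3% × (1 − 19%) = 4.2930%.
WACC = 0.5350 × 9.2000% + 0.1256 × 9.3035% + 0.3394 × 4.2930% = 7.5476%.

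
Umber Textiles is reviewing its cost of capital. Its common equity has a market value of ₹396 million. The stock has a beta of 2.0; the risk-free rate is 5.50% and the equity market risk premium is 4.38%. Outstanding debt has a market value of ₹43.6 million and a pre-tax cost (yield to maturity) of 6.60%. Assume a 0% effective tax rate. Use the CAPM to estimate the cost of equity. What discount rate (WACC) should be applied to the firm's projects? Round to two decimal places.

Cost of equity via CAPM: Re = 5.5% + 2.0 × 4.38% = 14.2600%.
Total capital V = 396 + 43.6 = 439.6.
Equity: weight = 396/439.6 = 0.9008; cost = 14.26%.
Debt: weight = 43.6/439.6 = 0.0992; after-tax cost = 6.6% × (1 − 0%) = 6.6000%.
WACC = 0.9008 × 14.2600% + 0.0992 × 6.6000% = 13.5003%.

13.50%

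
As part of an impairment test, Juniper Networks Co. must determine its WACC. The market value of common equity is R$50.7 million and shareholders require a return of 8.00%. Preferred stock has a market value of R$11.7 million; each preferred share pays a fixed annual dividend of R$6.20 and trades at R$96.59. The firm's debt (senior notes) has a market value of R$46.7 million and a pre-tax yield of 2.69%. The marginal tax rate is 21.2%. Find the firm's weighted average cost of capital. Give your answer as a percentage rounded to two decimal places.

Cost of preferred: Rp = 6.2 / 96.59 = 6.4189%.
Total capital V = 50.7 + 11.7 + 46.7 = 109.1.
Equity: weight = 50.7/109.1 = 0.4647; cost = 8%.
Preferred: weight = 11.7/109.1 = 0.1072; cost = 6.4189%.
Senior notes: weight = 46.7/109.1 = 0.4280; after-tax cost = 2.69% × (1 − 21.2%) = 2.1197%.
WACC = 0.4647 × 8.0000% + 0.1072 × 6.4189% + 0.4280 × 2.1197% = 5.3134%.

5.31%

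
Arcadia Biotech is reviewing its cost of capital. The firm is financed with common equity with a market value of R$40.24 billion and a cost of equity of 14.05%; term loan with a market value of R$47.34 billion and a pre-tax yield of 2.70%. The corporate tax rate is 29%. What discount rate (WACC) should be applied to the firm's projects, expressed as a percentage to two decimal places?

7.49%

Total capital V = 40.24 + 47.34 = 87.58.
Equity: weight = 40.24/87.58 = 0.4595; cost = 14.05%.
Term loan: weight = 47.34/87.58 = 0.5405; after-tax cost = 2.7% × (1 − 29%) = 1.9170%.
WACC = 0.4595 × 14.0500% + 0.5405 × 1.9170% = 7.4917%.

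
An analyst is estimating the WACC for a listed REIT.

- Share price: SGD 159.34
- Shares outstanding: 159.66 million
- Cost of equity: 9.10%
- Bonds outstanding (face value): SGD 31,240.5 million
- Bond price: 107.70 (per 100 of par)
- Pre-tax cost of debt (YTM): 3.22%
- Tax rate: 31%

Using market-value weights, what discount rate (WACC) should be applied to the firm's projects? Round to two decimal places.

Market value of equity E = 159.34 × 159.66m = 25440.2244m. Market value of debt D = 31240.5m × 107.7/100 = 33646.0185m.
Total capital V = 25440.2244 + 33646.0185 = 59086.2429.
Equity: weight = 25440.2244/59086.2429 = 0.4306; cost = 9.1%.
Bonds outstanding: weight = 33646.0185/59086.2429 = 0.5694; after-tax cost = 3.22% × (1 − 31%) = 2.2218%.
WACC = 0.4306 × 9.1000% + 0.5694 × 2.2218% = 5.1833%.

5.18%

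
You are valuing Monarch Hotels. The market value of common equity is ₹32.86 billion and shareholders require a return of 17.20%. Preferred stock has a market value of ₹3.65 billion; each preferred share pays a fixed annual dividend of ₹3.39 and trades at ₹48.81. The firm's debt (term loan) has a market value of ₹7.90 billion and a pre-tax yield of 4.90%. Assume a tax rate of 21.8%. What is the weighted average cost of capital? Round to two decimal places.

13.98%

Cost of preferred: Rp = 3.39 / 48.81 = 6.9453%.
Total capital V = 32.86 + 3.65 + 7.9 = 44.41.
Equity: weight = 32.86/44.41 = 0.7399; cost = 17.2%.
Preferred: weight = 3.65/44.41 = 0.0822; cost = 6.9453%.
Term loan: weight = 7.9/44.41 = 0.1779; after-tax cost = 4.9% × (1 − 21.8%) = 3.8318%.
WACC = 0.7399 × 17.2000% + 0.0822 × 6.9453% + 0.1779 × 3.8318% = 13.9791%.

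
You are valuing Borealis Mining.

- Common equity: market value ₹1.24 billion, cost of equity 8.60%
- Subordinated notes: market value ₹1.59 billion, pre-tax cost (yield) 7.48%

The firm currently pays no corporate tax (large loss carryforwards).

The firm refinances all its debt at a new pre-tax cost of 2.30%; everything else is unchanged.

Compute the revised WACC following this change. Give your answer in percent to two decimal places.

5.06%

After the change:
Total capital V = 1.24 + 1.59 = 2.83.
Equity: weight = 1.24/2.83 = 0.4382; cost = 8.6%.
Subordinated notes: weight = 1.59/2.83 = 0.5618; after-tax cost = 2.3% × (1 − 0%) = 2.3000%.
WACC = 0.4382 × 8.6000% + 0.5618 × 2.3000% = 5.0604%.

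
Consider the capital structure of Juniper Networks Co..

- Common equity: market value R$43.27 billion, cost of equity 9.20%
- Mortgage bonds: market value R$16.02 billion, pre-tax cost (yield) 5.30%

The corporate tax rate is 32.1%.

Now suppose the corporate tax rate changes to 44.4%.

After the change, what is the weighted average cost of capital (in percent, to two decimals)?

After the change:
Total capital V = 43.27 + 16.02 = 59.29.
Equity: weight = 43.27/59.29 = 0.7298; cost = 9.2%.
Mortgage bonds: weight = 16.02/59.29 = 0.2702; after-tax cost = 5.3% × (1 − 44.4%) = 2.9468%.
WACC = 0.7298 × 9.2000% + 0.2702 × 2.9468% = 7.5104%.

7.51%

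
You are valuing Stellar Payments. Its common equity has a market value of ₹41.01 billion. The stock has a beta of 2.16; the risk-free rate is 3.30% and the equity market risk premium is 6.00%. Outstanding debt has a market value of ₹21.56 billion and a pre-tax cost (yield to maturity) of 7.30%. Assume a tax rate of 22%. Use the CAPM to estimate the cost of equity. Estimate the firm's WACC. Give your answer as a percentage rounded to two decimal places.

Cost of equity via CAPM: Re = 3.3% + 2.16 × 6.0% = 16.2600%.
Total capital V = 41.01 + 21.56 = 62.57.
Equity: weight = 41.01/62.57 = 0.6554; cost = 16.26%.
Debt: weight = 21.56/62.57 = 0.3446; after-tax cost = 7.3% × (1 − 22%) = 5.6940%.
WACC = 0.6554 × 16.2600% + 0.3446 × 5.6940% = 12.6192%.

12.62%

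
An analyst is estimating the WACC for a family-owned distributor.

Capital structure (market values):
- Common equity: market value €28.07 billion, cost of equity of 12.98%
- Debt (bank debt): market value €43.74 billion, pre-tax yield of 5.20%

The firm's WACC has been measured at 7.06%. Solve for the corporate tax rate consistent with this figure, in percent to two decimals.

Total capital V = 28.07 + 43.74 = 71.81.
Equity weight = 28.07/71.81 = 0.3909.
Bank debt weight = 43.74/71.81 = 0.6091.
Equity contribution = 0.3909 × 12.98% = 5.0738%.
Debt contribution must be 7.06% − 5.0738% = 1.9862%.
0.6091 × 5.2% × (1 − T) = 1.9862%  ⇒  (1 − T) = 0.6271.
T = 37.2912%.

37.29%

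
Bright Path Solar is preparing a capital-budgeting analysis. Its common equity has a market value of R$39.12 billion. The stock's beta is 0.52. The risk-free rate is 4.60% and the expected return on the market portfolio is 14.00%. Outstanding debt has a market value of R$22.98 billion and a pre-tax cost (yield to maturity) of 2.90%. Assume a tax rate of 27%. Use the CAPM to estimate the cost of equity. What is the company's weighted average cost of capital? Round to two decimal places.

Market risk premium = 14.0% − 4.6% = 9.4%.
Cost of equity via CAPM: Re = 4.6% + 0.52 × 9.4% = 9.4880%.
Total capital V = 39.12 + 22.98 = 62.1.
Equity: weight = 39.12/62.1 = 0.6300; cost = 9.488%.
Debt: weight = 22.98/62.1 = 0.3700; after-tax cost = 2.9% × (1 − 27%) = 2.1170%.
WACC = 0.6300 × 9.4880% + 0.3700 × 2.1170% = 6.7604%.

6.76%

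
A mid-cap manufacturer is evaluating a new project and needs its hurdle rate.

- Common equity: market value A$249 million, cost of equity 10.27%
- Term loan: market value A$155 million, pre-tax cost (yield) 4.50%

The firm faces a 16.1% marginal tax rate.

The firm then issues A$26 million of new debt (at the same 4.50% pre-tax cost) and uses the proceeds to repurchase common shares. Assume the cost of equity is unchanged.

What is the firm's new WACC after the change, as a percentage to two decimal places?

After the change:
Total capital V = 223 + 181 = 404.
Equity: weight = 223/404 = 0.5520; cost = 10.27%.
Term loan: weight = 181/404 = 0.4480; after-tax cost = 4.5% × (1 − 16.1%) = 3.7755%.
WACC = 0.5520 × 10.2700% + 0.4480 × 3.7755% = 7.3603%.

7.36%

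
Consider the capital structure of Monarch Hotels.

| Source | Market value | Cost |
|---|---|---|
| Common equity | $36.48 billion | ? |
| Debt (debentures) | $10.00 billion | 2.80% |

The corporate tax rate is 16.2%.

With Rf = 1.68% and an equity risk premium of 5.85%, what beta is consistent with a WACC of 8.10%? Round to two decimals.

1.37

Total capital V = 36.48 + 10 = 46.48.
Equity weight = 36.48/46.48 = 0.7849.
Debentures weight = 10/46.48 = 0.2151.
Debt contribution = 0.2151 × 2.8% × (1 − 16.2%) = 0.5048%.
Required equity contribution = 8.1% − 0.5048% = 7.5952%  ⇒  Re = 9.6772%.
CAPM: 9.6772% = 1.68% + β × 5.85%  ⇒  β = 1.3670.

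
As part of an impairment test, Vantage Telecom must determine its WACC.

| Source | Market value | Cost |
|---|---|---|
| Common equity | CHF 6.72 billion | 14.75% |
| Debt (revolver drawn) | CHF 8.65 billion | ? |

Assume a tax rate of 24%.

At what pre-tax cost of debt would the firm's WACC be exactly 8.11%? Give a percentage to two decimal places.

Total capital V = 6.72 + 8.65 = 15.37.
Equity weight = 6.72/15.37 = 0.4372.
Revolver drawn weight = 8.65/15.37 = 0.5628.
Equity contribution = 0.4372 × 14.75% = 6.4489%.
Remaining for debt = 8.11% − 6.4489% = 1.6611%.
Rd × (1 − 24%) × 0.5628 = 1.6611%  ⇒  Rd = 3.8836%.

3.88%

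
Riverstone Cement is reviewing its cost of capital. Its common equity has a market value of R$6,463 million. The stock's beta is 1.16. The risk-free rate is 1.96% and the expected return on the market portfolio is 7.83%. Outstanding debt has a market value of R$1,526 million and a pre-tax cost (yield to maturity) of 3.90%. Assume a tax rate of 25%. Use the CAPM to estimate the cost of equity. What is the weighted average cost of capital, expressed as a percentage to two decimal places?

7.65%

Market risk premium = 7.83% − 1.96% = 5.87%.
Cost of equity via CAPM: Re = 1.96% + 1.16 × 5.87% = 8.7692%.
Total capital V = 6463 + 1526 = 7989.
Equity: weight = 6463/7989 = 0.8090; cost = 8.7692%.
Debt: weight = 1526/7989 = 0.1910; after-tax cost = 3.9% × (1 − 25%) = 2.9250%.
WACC = 0.8090 × 8.7692% + 0.1910 × 2.9250% = 7.6529%.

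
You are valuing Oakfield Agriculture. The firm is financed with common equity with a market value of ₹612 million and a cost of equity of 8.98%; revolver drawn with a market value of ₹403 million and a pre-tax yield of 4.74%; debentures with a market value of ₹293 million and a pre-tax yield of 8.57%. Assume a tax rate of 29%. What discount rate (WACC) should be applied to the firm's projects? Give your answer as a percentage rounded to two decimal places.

6.60%

Total capital V = 612 + 403 + 293 = 1308.
Equity: weight = 612/1308 = 0.4679; cost = 8.98%.
Revolver drawn: weight = 403/1308 = 0.3081; after-tax cost = 4.74% × (1 − 29%) = 3.3654%.
Debentures: weight = 293/1308 = 0.2240; after-tax cost = 8.57% × (1 − 29%) = 6.0847%.
WACC = 0.4679 × 8.9800% + 0.3081 × 3.3654% + 0.2240 × 6.0847% = 6.6016%.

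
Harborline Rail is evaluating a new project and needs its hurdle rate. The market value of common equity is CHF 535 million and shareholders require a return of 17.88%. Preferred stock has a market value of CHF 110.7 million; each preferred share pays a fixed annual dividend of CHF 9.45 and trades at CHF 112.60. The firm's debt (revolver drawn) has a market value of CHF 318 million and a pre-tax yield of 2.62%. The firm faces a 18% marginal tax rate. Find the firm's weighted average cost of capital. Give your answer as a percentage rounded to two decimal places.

11.60%

Cost of preferred: Rp = 9.45 / 112.6 = 8.3925%.
Total capital V = 535 + 110.7 + 318 = 963.7.
Equity: weight = 535/963.7 = 0.5552; cost = 17.88%.
Preferred: weight = 110.7/963.7 = 0.1149; cost = 8.3925%.
Revolver drawn: weight = 318/963.7 = 0.3300; after-tax cost = 2.62% × (1 − 18%) = 2.1484%.
WACC = 0.5552 × 17.8800% + 0.1149 × 8.3925% + 0.3300 × 2.1484% = 11.5991%.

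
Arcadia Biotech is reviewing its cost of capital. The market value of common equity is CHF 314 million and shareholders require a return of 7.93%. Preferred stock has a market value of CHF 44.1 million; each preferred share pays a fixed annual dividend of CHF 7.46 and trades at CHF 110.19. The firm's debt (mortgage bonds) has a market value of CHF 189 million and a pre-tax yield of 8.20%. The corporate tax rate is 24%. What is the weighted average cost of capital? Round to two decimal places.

7.25%

Cost of preferred: Rp = 7.46 / 110.19 = 6.7701%.
Total capital V = 314 + 44.1 + 189 = 547.1.
Equity: weight = 314/547.1 = 0.5739; cost = 7.93%.
Preferred: weight = 44.1/547.1 = 0.0806; cost = 6.7701%.
Mortgage bonds: weight = 189/547.1 = 0.3455; after-tax cost = 8.2% × (1 − 24%) = 6.2320%.
WACC = 0.5739 × 7.9300% + 0.0806 × 6.7701% + 0.3455 × 6.2320% = 7.2499%.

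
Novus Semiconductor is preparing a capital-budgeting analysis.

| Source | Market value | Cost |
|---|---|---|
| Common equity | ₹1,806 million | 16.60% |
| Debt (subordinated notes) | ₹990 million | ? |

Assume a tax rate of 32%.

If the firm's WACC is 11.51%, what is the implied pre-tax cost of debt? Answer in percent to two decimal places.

Total capital V = 1806 + 990 = 2796.
Equity weight = 1806/2796 = 0.6459.
Subordinated notes weight = 990/2796 = 0.3541.
Equity contribution = 0.6459 × 16.6% = 10.7223%.
Remaining for debt = 11.51% − 10.7223% = 0.7877%.
Rd × (1 − 32%) × 0.3541 = 0.7877%  ⇒  Rd = 3.2715%.

3.27%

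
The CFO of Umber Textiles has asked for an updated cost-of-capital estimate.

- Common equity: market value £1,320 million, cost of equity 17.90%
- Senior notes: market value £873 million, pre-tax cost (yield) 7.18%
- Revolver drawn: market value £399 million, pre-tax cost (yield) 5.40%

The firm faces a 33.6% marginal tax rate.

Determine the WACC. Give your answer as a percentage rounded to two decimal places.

Total capital V = 1320 + 873 + 399 = 2592.
Equity: weight = 1320/2592 = 0.5093; cost = 17.9%.
Senior notes: weight = 873/2592 = 0.3368; after-tax cost = 7.18% × (1 − 33.6%) = 4.7675%.
Revolver drawn: weight = 399/2592 = 0.1539; after-tax cost = 5.4% × (1 − 33.6%) = 3.5856%.
WACC = 0.5093 × 17.9000% + 0.3368 × 4.7675% + 0.1539 × 3.5856% = 11.2734%.

11.27%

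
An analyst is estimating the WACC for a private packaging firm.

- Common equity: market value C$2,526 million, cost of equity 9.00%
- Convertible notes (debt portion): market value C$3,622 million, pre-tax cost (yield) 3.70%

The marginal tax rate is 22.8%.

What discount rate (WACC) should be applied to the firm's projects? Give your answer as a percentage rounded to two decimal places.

Total capital V = 2526 + 3622 = 6148.
Equity: weight = 2526/6148 = 0.4109; cost = 9%.
Convertible notes (debt portion): weight = 3622/6148 = 0.5891; after-tax cost = 3.7% × (1 − 22.8%) = 2.8564%.
WACC = 0.4109 × 9.0000% + 0.5891 × 2.8564% = 5.3806%.

5.38%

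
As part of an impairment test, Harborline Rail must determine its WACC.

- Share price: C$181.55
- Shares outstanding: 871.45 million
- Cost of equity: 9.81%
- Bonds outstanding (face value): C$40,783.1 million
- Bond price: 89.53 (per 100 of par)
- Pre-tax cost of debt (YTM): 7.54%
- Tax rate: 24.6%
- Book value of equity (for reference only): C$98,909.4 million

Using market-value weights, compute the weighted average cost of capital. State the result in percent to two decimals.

Market value of equity E = 181.55 × 871.45m = 158211.7475m. Market value of debt D = 40783.1m × 89.53/100 = 36513.10943m.
Total capital V = 158211.7475 + 36513.10943 = 194724.85693.
Equity: weight = 158211.7475/194724.85693 = 0.8125; cost = 9.81%.
Bonds outstanding: weight = 36513.10943/194724.85693 = 0.1875; after-tax cost = 7.54% × (1 − 24.6%) = 5.6852%.
WACC = 0.8125 × 9.8100% + 0.1875 × 5.6852% = 9.0365%.

9.04%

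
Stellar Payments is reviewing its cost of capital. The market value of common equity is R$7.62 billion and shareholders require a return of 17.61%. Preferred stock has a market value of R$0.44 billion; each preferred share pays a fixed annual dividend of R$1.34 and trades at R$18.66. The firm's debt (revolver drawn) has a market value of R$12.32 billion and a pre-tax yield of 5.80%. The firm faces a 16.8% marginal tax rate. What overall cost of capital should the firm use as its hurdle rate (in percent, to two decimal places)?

9.66%

Cost of preferred: Rp = 1.34 / 18.66 = 7.1811%.
Total capital V = 7.62 + 0.44 + 12.32 = 20.38.
Equity: weight = 7.62/20.38 = 0.3739; cost = 17.61%.
Preferred: weight = 0.44/20.38 = 0.0216; cost = 7.1811%.
Revolver drawn: weight = 12.32/20.38 = 0.6045; after-tax cost = 5.8% × (1 − 16.8%) = 4.8256%.
WACC = 0.3739 × 17.6100% + 0.0216 × 7.1811% + 0.6045 × 4.8256% = 9.6565%.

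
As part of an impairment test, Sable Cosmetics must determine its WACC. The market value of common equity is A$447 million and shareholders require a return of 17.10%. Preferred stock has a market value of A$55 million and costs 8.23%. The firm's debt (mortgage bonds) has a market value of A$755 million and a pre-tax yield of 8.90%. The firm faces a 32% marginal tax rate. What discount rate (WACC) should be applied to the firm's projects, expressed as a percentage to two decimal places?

10.08%

Total capital V = 447 + 55 + 755 = 1257.
Equity: weight = 447/1257 = 0.3556; cost = 17.1%.
Preferred: weight = 55/1257 = 0.0438; cost = 8.23%.
Mortgage bonds: weight = 755/1257 = 0.6006; after-tax cost = 8.9% × (1 − 32%) = 6.0520%.
WACC = 0.3556 × 17.1000% + 0.0438 × 8.2300% + 0.6006 × 6.0520% = 10.0761%.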